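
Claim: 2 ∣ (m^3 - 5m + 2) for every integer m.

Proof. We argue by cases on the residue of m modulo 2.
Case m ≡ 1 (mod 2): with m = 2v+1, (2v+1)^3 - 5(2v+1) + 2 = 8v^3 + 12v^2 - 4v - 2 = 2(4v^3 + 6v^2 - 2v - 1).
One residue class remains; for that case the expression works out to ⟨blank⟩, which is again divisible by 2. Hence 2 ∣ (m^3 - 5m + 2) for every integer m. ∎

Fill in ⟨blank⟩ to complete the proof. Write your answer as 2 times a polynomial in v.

2(4v^3 - 5v + 1)

The residues treated are {1}, so the missing case is m ≡ 0 (mod 2); write m = 2v.
Then (2v)^3 - 5(2v) + 2 = 8v^3 - 10v + 2 = 2(4v^3 - 5v + 1).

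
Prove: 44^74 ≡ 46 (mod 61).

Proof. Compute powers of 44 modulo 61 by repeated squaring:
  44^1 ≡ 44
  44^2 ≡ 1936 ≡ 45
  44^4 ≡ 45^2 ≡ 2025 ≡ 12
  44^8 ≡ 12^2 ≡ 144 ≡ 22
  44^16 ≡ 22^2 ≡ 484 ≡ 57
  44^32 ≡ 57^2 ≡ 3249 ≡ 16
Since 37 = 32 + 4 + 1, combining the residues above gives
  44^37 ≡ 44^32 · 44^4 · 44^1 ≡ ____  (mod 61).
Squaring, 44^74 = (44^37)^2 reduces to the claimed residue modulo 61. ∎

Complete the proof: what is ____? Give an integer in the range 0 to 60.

44^32 · 44^4 · 44^1 ≡ 16 · 12 · 44 = 8448.
8448 mod 61 = 30, so 44^37 ≡ 30 (mod 61).

30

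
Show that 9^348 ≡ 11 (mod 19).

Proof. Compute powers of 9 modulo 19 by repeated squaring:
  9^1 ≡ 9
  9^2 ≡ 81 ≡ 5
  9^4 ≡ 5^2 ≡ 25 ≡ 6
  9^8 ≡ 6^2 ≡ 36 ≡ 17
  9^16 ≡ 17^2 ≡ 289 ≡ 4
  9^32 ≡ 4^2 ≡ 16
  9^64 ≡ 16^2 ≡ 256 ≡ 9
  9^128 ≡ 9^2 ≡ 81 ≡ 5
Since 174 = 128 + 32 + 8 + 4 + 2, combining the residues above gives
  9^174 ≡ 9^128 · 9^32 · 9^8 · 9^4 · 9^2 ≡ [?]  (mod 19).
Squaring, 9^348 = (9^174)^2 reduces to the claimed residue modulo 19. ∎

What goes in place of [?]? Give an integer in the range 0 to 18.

7

9^128 · 9^32 · 9^8 · 9^4 · 9^2 ≡ 5 · 16 · 17 · 6 · 5 = 40800.
40800 mod 19 = 7, so 9^174 ≡ 7 (mod 19).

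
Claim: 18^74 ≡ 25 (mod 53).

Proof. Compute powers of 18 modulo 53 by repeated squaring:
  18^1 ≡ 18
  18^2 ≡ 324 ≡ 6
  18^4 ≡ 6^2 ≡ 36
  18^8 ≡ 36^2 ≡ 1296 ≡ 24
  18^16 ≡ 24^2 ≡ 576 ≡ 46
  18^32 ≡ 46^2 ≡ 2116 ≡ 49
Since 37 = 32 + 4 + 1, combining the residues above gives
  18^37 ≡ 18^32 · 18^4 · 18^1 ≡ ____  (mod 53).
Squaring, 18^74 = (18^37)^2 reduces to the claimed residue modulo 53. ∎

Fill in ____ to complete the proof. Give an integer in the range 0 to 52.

18^32 · 18^4 · 18^1 ≡ 49 · 36 · 18 = 31752.
31752 mod 53 = 5, so 18^37 ≡ 5 (mod 53).

5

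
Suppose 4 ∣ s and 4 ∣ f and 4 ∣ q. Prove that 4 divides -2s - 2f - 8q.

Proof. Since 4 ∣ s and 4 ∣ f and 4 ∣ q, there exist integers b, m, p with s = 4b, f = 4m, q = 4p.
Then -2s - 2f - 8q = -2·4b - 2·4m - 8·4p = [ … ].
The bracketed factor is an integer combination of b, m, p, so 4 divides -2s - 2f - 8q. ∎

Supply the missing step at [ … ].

4(-2b - 2m - 8p)

Pull the common 4 out of every term: -2·4b - 2·4m - 8·4p = 4(-2b - 2m - 8p).
-2b - 2m - 8p is an integer, which exhibits the divisibility.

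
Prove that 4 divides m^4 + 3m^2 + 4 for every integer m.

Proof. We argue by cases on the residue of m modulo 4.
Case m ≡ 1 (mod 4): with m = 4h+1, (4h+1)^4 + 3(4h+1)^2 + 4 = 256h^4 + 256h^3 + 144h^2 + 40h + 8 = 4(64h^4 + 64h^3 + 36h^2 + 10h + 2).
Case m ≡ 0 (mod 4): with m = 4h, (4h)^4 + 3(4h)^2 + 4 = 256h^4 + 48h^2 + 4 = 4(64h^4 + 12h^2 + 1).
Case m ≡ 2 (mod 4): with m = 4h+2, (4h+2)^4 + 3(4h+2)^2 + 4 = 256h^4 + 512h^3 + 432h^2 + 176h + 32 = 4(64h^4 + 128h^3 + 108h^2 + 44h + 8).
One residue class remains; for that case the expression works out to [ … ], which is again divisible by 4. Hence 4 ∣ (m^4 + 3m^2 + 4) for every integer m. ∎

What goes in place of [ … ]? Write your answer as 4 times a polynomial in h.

Only m ≡ 3 (mod 4) is unaccounted for. Put m = 4h+3:
(4h+3)^4 + 3(4h+3)^2 + 4 expands to 256h^4 + 768h^3 + 912h^2 + 504h + 112,
and factoring out 4 leaves 4(64h^4 + 192h^3 + 228h^2 + 126h + 28).

4(64h^4 + 192h^3 + 228h^2 + 126h + 28)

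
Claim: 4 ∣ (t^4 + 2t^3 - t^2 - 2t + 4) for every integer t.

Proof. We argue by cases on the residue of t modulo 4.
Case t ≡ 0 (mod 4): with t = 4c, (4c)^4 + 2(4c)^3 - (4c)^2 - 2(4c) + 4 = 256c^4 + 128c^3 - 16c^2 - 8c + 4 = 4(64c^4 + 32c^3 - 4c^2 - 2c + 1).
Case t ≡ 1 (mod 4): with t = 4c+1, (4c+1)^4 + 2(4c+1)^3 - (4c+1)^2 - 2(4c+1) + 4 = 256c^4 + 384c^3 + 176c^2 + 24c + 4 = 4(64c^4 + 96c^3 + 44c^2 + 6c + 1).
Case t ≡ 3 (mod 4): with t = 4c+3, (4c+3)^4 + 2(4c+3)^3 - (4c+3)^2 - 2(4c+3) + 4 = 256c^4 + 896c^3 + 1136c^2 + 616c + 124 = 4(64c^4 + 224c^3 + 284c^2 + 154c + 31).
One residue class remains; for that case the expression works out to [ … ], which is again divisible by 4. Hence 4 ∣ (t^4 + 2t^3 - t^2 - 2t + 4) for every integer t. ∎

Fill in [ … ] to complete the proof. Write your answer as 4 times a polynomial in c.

Only t ≡ 2 (mod 4) is unaccounted for. Put t = 4c+2:
(4c+2)^4 + 2(4c+2)^3 - (4c+2)^2 - 2(4c+2) + 4 expands to 256c^4 + 640c^3 + 560c^2 + 200c + 28,
and factoring out 4 leaves 4(64c^4 + 160c^3 + 140c^2 + 50c + 7).

4(64c^4 + 160c^3 + 140c^2 + 50c + 7)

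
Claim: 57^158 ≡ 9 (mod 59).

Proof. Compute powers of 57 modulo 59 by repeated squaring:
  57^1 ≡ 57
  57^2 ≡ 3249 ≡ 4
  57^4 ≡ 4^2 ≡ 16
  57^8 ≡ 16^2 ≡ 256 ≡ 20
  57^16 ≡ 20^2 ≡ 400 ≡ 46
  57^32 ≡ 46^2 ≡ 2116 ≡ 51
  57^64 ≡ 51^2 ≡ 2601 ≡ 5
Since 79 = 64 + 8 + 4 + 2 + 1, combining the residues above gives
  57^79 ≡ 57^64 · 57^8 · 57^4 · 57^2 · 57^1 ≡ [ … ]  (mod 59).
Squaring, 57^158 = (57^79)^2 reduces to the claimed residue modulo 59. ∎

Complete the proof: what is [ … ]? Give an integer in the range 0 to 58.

Multiply the listed residues: 5 · 20 · 16 · 4 · 57 = 100 → 1600 → 6400 → 364800.
Reducing modulo 59: 364800 = 6183·59 + 3, so 57^79 ≡ 3.

3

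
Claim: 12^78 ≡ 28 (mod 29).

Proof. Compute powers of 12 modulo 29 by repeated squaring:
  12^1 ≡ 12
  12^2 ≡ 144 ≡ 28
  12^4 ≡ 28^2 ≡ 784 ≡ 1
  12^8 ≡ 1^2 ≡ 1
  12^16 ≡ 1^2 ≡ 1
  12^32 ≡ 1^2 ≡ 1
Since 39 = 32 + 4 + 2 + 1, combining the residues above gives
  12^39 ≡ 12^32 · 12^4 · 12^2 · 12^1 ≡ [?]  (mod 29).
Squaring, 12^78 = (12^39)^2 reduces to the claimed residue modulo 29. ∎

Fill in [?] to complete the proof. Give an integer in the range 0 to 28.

17

12^32 · 12^4 · 12^2 · 12^1 ≡ 1 · 1 · 28 · 12 = 336.
336 mod 29 = 17, so 12^39 ≡ 17 (mod 29).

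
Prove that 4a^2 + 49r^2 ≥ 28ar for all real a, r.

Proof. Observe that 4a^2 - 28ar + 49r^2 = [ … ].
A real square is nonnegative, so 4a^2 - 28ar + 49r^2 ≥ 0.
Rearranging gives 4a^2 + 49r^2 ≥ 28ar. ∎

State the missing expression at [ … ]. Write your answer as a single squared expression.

(2a - 7r)^2

4a^2 - 28ar + 49r^2 is a perfect-square trinomial: the outer terms are (2a)^2 and (7r)^2, and the cross term is -2·2a·7r.
So 4a^2 - 28ar + 49r^2 = (2a - 7r)^2 ≥ 0.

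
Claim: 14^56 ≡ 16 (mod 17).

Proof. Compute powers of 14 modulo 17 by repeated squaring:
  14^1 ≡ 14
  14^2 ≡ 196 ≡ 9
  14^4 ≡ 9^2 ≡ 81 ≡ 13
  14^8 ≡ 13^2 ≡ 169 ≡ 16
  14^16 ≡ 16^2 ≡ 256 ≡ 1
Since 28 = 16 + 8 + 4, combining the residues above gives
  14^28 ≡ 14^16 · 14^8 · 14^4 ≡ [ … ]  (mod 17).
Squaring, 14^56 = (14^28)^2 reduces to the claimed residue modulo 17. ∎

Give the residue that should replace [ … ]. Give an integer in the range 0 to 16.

Multiply the listed residues: 1 · 16 · 13 = 16 → 208.
Reducing modulo 17: 208 = 12·17 + 4, so 14^28 ≡ 4.

4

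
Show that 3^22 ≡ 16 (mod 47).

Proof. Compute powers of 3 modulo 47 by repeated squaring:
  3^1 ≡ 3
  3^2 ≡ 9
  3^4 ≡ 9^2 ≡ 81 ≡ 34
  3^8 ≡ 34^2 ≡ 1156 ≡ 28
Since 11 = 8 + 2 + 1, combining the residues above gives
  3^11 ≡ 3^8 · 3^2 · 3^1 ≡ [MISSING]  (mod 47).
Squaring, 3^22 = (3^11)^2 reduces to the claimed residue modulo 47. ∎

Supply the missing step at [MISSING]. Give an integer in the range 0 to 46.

4

Multiply the listed residues: 28 · 9 · 3 = 252 → 756.
Reducing modulo 47: 756 = 16·47 + 4, so 3^11 ≡ 4.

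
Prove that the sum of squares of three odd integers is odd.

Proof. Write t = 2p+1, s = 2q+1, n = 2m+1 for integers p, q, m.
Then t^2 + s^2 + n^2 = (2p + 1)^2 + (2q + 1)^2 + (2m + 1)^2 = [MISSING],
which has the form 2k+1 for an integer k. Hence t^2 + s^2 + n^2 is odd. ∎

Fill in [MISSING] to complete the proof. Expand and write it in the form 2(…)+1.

(2p + 1)^2 + (2q + 1)^2 + (2m + 1)^2 = 4m^2 + 4m + 4p^2 + 4p + 4q^2 + 4q + 3
= 2(2m^2 + 2m + 2p^2 + 2p + 2q^2 + 2q + 1) + 1.
Since 2m^2 + 2m + 2p^2 + 2p + 2q^2 + 2q + 1 is an integer, the sum of squares is of the form 2k+1 for an integer k.

2(2m^2 + 2m + 2p^2 + 2p + 2q^2 + 2q + 1) + 1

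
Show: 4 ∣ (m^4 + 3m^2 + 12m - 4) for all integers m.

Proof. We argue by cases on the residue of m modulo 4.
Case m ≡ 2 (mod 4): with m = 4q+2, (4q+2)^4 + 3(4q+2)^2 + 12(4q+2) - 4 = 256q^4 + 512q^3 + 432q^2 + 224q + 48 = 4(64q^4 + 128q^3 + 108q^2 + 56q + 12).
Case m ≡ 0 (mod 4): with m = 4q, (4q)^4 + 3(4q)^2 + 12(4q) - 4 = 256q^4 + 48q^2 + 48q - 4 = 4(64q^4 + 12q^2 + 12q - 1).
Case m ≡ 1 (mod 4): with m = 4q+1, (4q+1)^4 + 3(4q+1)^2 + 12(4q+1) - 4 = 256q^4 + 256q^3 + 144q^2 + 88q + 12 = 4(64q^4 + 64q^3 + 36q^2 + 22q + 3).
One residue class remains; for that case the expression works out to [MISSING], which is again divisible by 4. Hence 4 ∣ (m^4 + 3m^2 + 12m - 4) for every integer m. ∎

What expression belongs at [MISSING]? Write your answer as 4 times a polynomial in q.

Only m ≡ 3 (mod 4) is unaccounted for. Put m = 4q+3:
(4q+3)^4 + 3(4q+3)^2 + 12(4q+3) - 4 expands to 256q^4 + 768q^3 + 912q^2 + 552q + 140,
and factoring out 4 leaves 4(64q^4 + 192q^3 + 228q^2 + 138q + 35).

4(64q^4 + 192q^3 + 228q^2 + 138q + 35)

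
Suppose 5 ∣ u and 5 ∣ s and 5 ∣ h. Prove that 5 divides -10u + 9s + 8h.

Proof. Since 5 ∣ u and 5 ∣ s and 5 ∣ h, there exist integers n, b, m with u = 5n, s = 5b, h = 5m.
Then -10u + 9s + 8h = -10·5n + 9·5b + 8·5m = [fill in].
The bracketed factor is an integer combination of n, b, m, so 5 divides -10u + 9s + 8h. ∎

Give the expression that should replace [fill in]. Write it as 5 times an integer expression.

Pull the common 5 out of every term: -10·5n + 9·5b + 8·5m = 5(9b + 8m - 10n).
9b + 8m - 10n is an integer, which exhibits the divisibility.

5(9b + 8m - 10n)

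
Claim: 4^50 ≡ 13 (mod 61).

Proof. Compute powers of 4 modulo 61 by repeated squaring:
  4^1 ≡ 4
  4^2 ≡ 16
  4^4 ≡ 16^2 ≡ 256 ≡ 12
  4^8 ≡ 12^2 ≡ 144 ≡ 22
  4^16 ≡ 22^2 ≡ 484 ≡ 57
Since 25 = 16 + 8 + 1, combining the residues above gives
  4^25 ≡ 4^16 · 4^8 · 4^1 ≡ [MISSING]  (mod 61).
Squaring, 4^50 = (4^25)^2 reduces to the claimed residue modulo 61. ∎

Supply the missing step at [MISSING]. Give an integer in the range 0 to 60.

Multiply the listed residues: 57 · 22 · 4 = 1254 → 5016.
Reducing modulo 61: 5016 = 82·61 + 14, so 4^25 ≡ 14.

14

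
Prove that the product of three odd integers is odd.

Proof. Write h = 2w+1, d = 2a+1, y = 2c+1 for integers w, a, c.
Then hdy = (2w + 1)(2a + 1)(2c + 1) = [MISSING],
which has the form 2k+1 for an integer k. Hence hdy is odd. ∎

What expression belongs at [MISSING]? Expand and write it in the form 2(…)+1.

2(4acw + 2ac + 2aw + a + 2cw + c + w) + 1

Expanding: (2w + 1)(2a + 1)(2c + 1) = 8acw + 4ac + 4aw + 2a + 4cw + 2c + 2w + 1.
Every term except the constant is even, so this is 2(4acw + 2ac + 2aw + a + 2cw + c + w) + 1,
and 4acw + 2ac + 2aw + a + 2cw + c + w ∈ ℤ gives the required form.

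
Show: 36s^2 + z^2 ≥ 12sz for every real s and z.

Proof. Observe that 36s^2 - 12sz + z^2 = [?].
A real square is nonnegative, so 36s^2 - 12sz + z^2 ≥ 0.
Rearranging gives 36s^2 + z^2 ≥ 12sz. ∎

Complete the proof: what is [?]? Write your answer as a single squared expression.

(6s - z)^2

36s^2 - 12sz + z^2 is a perfect-square trinomial: the outer terms are (6s)^2 and (z)^2, and the cross term is -2·6s·z.
So 36s^2 - 12sz + z^2 = (6s - z)^2 ≥ 0.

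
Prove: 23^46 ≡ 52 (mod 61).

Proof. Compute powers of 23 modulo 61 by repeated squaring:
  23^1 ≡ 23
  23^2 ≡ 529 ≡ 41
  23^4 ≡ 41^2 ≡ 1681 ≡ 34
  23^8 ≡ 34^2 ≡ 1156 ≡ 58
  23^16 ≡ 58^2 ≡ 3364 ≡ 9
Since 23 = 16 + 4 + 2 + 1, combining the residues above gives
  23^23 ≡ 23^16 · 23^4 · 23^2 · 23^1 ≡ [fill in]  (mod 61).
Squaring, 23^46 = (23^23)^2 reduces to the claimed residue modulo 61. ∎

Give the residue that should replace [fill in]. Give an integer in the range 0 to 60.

28

23^16 · 23^4 · 23^2 · 23^1 ≡ 9 · 34 · 41 · 23 = 288558.
288558 mod 61 = 28, so 23^23 ≡ 28 (mod 61).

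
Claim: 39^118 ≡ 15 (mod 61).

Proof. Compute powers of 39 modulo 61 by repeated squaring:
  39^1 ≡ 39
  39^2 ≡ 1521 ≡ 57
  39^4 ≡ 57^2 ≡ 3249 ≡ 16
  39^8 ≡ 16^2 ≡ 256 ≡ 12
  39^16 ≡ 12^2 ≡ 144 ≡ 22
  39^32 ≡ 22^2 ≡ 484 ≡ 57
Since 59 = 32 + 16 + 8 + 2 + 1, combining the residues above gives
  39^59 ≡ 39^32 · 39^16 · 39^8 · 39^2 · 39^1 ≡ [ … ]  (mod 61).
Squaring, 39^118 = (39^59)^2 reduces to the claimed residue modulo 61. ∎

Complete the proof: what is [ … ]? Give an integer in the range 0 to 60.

36

39^32 · 39^16 · 39^8 · 39^2 · 39^1 ≡ 57 · 22 · 12 · 57 · 39 = 33451704.
33451704 mod 61 = 36, so 39^59 ≡ 36 (mod 61).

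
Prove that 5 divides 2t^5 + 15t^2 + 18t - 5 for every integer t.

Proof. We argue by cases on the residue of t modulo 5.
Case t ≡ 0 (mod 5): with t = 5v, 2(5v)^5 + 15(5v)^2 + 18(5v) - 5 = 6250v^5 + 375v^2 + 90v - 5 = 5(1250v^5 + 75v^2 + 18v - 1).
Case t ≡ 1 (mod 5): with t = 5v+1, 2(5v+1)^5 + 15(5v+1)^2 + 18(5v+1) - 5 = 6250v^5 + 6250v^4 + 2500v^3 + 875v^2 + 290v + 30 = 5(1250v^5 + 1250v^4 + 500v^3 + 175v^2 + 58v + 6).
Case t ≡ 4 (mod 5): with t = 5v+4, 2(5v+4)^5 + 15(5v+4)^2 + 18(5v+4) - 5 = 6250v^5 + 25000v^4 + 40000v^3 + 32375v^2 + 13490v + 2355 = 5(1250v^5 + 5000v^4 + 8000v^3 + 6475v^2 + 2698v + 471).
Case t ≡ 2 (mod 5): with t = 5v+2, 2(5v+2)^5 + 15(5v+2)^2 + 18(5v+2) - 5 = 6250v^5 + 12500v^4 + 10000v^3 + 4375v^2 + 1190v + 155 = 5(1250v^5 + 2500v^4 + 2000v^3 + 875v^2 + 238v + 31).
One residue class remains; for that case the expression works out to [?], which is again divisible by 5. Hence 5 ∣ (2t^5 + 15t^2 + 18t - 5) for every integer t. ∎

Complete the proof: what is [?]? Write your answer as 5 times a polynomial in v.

5(1250v^5 + 3750v^4 + 4500v^3 + 2775v^2 + 918v + 134)

The residues treated are {0, 1, 4, 2}, so the missing case is t ≡ 3 (mod 5); write t = 5v+3.
Then 2(5v+3)^5 + 15(5v+3)^2 + 18(5v+3) - 5 = 6250v^5 + 18750v^4 + 22500v^3 + 13875v^2 + 4590v + 670 = 5(1250v^5 + 3750v^4 + 4500v^3 + 2775v^2 + 918v + 134).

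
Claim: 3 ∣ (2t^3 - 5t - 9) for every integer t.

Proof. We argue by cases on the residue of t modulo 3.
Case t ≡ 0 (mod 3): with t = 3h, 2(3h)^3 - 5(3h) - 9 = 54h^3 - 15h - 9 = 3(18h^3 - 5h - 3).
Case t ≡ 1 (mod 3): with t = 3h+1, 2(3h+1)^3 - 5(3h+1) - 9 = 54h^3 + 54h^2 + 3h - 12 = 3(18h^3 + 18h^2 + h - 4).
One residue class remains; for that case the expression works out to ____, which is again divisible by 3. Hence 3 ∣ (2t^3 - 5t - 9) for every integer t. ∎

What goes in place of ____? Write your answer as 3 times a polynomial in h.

3(18h^3 + 36h^2 + 19h - 1)

The residues treated are {0, 1}, so the missing case is t ≡ 2 (mod 3); write t = 3h+2.
Then 2(3h+2)^3 - 5(3h+2) - 9 = 54h^3 + 108h^2 + 57h - 3 = 3(18h^3 + 36h^2 + 19h - 1).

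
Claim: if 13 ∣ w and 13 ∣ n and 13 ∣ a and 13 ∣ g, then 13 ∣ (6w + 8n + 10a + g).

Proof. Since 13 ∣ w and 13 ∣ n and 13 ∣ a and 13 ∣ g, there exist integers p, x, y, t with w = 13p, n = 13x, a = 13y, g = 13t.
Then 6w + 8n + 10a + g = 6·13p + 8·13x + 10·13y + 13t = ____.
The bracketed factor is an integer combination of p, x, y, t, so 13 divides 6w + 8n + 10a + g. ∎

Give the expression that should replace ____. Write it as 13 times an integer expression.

Pull the common 13 out of every term: 6·13p + 8·13x + 10·13y + 13t = 13(6p + t + 8x + 10y).
6p + t + 8x + 10y is an integer, which exhibits the divisibility.

13(6p + t + 8x + 10y)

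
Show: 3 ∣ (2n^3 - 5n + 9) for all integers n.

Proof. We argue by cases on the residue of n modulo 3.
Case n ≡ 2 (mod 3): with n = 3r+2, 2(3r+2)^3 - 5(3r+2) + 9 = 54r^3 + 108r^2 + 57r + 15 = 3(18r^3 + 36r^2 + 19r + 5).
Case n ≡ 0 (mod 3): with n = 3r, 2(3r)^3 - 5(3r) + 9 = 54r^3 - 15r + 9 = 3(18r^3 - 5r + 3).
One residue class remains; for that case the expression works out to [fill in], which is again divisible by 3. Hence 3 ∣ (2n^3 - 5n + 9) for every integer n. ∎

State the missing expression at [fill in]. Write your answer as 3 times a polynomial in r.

Only n ≡ 1 (mod 3) is unaccounted for. Put n = 3r+1:
2(3r+1)^3 - 5(3r+1) + 9 expands to 54r^3 + 54r^2 + 3r + 6,
and factoring out 3 leaves 3(18r^3 + 18r^2 + r + 2).

3(18r^3 + 18r^2 + r + 2)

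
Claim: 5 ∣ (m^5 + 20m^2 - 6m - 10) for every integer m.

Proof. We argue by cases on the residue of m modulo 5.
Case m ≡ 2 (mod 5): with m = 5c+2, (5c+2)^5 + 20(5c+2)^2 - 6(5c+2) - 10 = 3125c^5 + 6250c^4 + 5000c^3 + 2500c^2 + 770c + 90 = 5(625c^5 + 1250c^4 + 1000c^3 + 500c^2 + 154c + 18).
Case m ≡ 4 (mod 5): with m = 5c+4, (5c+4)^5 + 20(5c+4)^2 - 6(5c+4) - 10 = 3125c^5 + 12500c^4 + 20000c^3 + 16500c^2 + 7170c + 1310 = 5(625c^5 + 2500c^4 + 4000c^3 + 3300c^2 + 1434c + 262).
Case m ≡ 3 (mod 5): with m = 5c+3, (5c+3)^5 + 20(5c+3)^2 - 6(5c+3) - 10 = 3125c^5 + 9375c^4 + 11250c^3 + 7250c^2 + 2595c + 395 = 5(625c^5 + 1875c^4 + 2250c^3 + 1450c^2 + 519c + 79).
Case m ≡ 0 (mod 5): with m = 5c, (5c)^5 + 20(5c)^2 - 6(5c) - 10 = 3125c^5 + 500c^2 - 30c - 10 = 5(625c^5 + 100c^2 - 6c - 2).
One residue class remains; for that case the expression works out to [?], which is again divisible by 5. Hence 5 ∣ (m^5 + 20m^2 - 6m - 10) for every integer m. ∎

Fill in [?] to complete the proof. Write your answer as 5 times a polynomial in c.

5(625c^5 + 625c^4 + 250c^3 + 150c^2 + 39c + 1)

The residues treated are {2, 4, 3, 0}, so the missing case is m ≡ 1 (mod 5); write m = 5c+1.
Then (5c+1)^5 + 20(5c+1)^2 - 6(5c+1) - 10 = 3125c^5 + 3125c^4 + 1250c^3 + 750c^2 + 195c + 5 = 5(625c^5 + 625c^4 + 250c^3 + 150c^2 + 39c + 1).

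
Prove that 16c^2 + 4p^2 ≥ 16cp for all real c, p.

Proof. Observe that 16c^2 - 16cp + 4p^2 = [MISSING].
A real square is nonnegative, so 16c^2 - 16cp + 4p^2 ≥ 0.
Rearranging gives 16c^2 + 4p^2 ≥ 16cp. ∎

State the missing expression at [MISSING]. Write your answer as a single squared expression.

(4c - 2p)^2

The leading and trailing coefficients are 4^2 and 2^2, and 16 = 2·4·2, so the trinomial is (4c - 2p)^2.
Hence 16c^2 - 16cp + 4p^2 ≥ 0.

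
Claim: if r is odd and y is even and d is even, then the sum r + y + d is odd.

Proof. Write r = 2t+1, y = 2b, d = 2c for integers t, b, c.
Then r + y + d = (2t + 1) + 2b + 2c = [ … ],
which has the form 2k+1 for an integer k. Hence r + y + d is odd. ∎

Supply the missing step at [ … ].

2(b + c + t) + 1

Expanding: (2t + 1) + 2b + 2c = 2b + 2c + 2t + 1.
Every term except the constant is even, so this is 2(b + c + t) + 1,
and b + c + t ∈ ℤ gives the required form.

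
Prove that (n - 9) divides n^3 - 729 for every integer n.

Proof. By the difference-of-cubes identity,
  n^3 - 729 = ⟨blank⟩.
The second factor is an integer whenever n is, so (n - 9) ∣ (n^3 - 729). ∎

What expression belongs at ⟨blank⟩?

(n - 9)(n^2 + 9n + 81)

a^3 - b^3 = (a - b)(a^2 + ab + b^2). With a = n, b = 9:
n^3 - 729 = (n - 9)(n^2 + 9n + 81).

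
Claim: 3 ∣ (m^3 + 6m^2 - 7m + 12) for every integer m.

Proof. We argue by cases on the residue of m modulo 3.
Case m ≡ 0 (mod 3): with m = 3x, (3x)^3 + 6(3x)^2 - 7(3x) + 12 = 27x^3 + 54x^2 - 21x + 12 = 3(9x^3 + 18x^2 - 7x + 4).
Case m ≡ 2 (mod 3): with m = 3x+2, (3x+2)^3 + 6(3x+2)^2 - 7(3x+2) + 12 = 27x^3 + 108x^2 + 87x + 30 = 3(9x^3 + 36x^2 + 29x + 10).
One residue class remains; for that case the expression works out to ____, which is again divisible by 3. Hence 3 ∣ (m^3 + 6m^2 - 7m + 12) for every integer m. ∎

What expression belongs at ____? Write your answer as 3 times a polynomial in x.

3(9x^3 + 27x^2 + 8x + 4)

Only m ≡ 1 (mod 3) is unaccounted for. Put m = 3x+1:
(3x+1)^3 + 6(3x+1)^2 - 7(3x+1) + 12 expands to 27x^3 + 81x^2 + 24x + 12,
and factoring out 3 leaves 3(9x^3 + 27x^2 + 8x + 4).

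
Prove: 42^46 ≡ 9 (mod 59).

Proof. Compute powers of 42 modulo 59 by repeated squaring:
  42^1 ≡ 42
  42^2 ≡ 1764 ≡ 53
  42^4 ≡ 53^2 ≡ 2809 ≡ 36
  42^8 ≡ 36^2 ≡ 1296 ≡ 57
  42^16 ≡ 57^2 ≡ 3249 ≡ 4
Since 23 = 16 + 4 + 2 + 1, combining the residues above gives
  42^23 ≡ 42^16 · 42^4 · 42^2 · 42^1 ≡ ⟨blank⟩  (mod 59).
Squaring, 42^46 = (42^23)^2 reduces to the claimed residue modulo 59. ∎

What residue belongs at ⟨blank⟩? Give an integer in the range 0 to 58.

56

42^16 · 42^4 · 42^2 · 42^1 ≡ 4 · 36 · 53 · 42 = 320544.
320544 mod 59 = 56, so 42^23 ≡ 56 (mod 59).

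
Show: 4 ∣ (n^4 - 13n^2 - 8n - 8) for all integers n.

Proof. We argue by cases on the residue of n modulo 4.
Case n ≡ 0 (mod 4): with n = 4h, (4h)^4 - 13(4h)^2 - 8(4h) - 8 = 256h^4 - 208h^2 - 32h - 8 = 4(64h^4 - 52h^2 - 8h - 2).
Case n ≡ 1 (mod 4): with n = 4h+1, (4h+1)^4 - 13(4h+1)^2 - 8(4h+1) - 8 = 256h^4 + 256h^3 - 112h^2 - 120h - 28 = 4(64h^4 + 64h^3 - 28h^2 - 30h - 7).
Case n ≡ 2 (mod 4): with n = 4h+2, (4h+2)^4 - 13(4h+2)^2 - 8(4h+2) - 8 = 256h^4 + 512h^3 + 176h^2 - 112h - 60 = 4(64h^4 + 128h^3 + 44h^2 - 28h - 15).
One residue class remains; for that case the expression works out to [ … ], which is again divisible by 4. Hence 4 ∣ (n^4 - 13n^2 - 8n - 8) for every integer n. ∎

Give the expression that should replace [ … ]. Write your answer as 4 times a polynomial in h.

Only n ≡ 3 (mod 4) is unaccounted for. Put n = 4h+3:
(4h+3)^4 - 13(4h+3)^2 - 8(4h+3) - 8 expands to 256h^4 + 768h^3 + 656h^2 + 88h - 68,
and factoring out 4 leaves 4(64h^4 + 192h^3 + 164h^2 + 22h - 17).

4(64h^4 + 192h^3 + 164h^2 + 22h - 17)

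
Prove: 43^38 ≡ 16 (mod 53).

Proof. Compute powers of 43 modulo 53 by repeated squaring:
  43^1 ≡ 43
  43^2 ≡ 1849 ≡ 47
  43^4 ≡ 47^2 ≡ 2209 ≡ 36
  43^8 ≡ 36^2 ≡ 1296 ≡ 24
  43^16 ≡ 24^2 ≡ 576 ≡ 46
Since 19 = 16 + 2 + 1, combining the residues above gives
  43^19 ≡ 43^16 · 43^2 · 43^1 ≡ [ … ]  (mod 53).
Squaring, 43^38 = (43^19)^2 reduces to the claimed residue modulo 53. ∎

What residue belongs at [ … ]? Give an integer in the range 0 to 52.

43^16 · 43^2 · 43^1 ≡ 46 · 47 · 43 = 92966.
92966 mod 53 = 4, so 43^19 ≡ 4 (mod 53).

4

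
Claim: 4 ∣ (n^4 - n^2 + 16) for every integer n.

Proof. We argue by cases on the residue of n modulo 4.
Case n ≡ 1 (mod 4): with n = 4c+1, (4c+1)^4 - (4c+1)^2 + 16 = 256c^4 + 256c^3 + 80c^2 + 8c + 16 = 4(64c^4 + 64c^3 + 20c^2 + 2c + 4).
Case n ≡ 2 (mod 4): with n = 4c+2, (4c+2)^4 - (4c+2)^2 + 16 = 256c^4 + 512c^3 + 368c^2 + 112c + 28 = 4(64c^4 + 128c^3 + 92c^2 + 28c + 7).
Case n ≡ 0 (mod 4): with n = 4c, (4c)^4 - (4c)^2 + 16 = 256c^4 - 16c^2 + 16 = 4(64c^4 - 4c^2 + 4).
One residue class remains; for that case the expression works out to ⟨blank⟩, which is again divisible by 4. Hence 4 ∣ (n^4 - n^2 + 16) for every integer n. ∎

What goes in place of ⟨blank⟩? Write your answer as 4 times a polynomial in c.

4(64c^4 + 192c^3 + 212c^2 + 102c + 22)

The residues treated are {1, 2, 0}, so the missing case is n ≡ 3 (mod 4); write n = 4c+3.
Then (4c+3)^4 - (4c+3)^2 + 16 = 256c^4 + 768c^3 + 848c^2 + 408c + 88 = 4(64c^4 + 192c^3 + 212c^2 + 102c + 22).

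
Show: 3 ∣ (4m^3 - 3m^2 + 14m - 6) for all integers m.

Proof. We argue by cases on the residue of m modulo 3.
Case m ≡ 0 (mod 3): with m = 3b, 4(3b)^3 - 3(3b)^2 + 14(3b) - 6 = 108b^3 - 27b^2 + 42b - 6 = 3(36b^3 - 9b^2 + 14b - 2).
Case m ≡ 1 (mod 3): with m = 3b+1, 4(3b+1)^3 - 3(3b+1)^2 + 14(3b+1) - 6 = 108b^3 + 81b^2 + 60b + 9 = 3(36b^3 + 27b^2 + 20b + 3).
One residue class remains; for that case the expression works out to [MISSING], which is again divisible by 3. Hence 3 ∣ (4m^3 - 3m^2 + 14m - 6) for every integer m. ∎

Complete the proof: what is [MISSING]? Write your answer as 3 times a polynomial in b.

The residues treated are {0, 1}, so the missing case is m ≡ 2 (mod 3); write m = 3b+2.
Then 4(3b+2)^3 - 3(3b+2)^2 + 14(3b+2) - 6 = 108b^3 + 189b^2 + 150b + 42 = 3(36b^3 + 63b^2 + 50b + 14).

3(36b^3 + 63b^2 + 50b + 14)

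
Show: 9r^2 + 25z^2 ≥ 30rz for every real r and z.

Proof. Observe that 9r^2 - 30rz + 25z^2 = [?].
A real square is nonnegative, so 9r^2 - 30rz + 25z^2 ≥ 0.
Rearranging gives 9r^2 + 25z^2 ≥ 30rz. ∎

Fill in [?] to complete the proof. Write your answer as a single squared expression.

The leading and trailing coefficients are 3^2 and 5^2, and 30 = 2·3·5, so the trinomial is (3r - 5z)^2.
Hence 9r^2 - 30rz + 25z^2 ≥ 0.

(3r - 5z)^2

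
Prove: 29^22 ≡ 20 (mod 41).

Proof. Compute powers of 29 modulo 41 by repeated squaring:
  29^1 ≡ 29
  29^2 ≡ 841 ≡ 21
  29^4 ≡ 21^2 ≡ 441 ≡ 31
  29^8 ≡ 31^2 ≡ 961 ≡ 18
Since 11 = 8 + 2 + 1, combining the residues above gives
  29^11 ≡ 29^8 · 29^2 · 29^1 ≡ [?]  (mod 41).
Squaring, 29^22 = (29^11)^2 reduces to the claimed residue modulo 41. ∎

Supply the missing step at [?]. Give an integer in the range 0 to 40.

15

29^8 · 29^2 · 29^1 ≡ 18 · 21 · 29 = 10962.
10962 mod 41 = 15, so 29^11 ≡ 15 (mod 41).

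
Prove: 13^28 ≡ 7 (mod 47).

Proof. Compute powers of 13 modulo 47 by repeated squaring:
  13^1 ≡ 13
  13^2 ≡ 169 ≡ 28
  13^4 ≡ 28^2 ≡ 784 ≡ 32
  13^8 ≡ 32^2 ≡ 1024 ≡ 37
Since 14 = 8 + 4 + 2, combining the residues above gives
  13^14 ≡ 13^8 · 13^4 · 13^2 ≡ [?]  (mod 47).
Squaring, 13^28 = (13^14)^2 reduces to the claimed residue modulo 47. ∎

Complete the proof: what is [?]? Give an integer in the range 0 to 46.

17

13^8 · 13^4 · 13^2 ≡ 37 · 32 · 28 = 33152.
33152 mod 47 = 17, so 13^14 ≡ 17 (mod 47).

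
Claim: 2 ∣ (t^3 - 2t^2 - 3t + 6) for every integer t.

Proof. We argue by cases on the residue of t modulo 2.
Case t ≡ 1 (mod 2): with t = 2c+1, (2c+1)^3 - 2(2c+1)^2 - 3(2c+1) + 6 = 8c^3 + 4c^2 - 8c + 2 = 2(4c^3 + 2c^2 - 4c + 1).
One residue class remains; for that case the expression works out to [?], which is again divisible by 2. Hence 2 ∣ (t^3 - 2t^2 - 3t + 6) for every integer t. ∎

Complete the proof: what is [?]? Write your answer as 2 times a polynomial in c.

2(4c^3 - 4c^2 - 3c + 3)

The residues treated are {1}, so the missing case is t ≡ 0 (mod 2); write t = 2c.
Then (2c)^3 - 2(2c)^2 - 3(2c) + 6 = 8c^3 - 8c^2 - 6c + 6 = 2(4c^3 - 4c^2 - 3c + 3).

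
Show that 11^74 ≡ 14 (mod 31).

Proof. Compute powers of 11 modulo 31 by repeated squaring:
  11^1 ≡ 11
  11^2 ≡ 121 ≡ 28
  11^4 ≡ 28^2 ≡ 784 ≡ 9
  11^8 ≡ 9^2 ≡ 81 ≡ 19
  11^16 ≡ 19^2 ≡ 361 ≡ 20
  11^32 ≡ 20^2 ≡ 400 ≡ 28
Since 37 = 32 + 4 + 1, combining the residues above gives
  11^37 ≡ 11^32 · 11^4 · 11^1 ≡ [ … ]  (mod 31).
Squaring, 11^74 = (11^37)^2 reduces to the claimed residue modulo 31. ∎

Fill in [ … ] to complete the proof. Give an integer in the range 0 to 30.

11^32 · 11^4 · 11^1 ≡ 28 · 9 · 11 = 2772.
2772 mod 31 = 13, so 11^37 ≡ 13 (mod 31).

13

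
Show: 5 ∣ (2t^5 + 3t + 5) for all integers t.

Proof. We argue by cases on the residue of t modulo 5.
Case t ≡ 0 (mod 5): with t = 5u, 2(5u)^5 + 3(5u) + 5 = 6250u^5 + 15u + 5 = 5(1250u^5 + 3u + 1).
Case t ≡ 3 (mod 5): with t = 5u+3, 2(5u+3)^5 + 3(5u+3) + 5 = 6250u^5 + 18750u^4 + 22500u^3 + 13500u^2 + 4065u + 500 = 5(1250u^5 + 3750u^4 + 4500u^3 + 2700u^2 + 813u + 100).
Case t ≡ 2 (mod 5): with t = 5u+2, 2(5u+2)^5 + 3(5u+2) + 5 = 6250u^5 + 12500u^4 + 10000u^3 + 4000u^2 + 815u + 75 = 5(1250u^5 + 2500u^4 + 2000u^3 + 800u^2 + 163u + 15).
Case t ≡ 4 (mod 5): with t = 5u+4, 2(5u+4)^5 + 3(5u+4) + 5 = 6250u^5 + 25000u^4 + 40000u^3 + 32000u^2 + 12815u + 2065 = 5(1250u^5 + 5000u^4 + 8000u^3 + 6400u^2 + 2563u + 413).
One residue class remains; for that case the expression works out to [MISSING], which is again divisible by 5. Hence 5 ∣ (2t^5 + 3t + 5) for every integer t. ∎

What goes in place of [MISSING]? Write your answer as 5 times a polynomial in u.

Only t ≡ 1 (mod 5) is unaccounted for. Put t = 5u+1:
2(5u+1)^5 + 3(5u+1) + 5 expands to 6250u^5 + 6250u^4 + 2500u^3 + 500u^2 + 65u + 10,
and factoring out 5 leaves 5(1250u^5 + 1250u^4 + 500u^3 + 100u^2 + 13u + 2).

5(1250u^5 + 1250u^4 + 500u^3 + 100u^2 + 13u + 2)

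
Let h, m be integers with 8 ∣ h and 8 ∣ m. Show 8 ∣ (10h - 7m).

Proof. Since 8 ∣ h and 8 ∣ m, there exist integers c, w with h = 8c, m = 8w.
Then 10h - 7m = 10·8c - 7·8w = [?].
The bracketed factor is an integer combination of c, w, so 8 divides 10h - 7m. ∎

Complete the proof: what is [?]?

Each term has a factor of 8: 10·8c - 7·8w = 8·(10c - 7w).
Since 10c - 7w is an integer, 8 ∣ (10h - 7m).

8(10c - 7w)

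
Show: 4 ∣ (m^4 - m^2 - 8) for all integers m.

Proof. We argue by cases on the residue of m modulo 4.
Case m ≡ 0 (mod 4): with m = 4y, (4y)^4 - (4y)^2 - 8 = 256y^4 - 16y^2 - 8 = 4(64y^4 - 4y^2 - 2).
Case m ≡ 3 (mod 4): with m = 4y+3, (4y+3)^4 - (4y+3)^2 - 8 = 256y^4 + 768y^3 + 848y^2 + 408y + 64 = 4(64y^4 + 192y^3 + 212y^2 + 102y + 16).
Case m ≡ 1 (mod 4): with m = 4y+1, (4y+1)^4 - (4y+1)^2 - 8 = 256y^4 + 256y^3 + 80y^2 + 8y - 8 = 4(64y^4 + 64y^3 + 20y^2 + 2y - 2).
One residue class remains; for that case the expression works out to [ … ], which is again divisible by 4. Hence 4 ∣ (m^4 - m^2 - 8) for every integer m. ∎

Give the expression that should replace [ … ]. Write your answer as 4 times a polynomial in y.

4(64y^4 + 128y^3 + 92y^2 + 28y + 1)

Only m ≡ 2 (mod 4) is unaccounted for. Put m = 4y+2:
(4y+2)^4 - (4y+2)^2 - 8 expands to 256y^4 + 512y^3 + 368y^2 + 112y + 4,
and factoring out 4 leaves 4(64y^4 + 128y^3 + 92y^2 + 28y + 1).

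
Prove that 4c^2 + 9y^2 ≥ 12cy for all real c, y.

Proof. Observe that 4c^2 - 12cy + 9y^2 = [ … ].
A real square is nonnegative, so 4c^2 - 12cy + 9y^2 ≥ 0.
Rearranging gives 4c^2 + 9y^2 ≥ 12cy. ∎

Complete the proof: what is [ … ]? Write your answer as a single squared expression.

(2c - 3y)^2

4c^2 - 12cy + 9y^2 is a perfect-square trinomial: the outer terms are (2c)^2 and (3y)^2, and the cross term is -2·2c·3y.
So 4c^2 - 12cy + 9y^2 = (2c - 3y)^2 ≥ 0.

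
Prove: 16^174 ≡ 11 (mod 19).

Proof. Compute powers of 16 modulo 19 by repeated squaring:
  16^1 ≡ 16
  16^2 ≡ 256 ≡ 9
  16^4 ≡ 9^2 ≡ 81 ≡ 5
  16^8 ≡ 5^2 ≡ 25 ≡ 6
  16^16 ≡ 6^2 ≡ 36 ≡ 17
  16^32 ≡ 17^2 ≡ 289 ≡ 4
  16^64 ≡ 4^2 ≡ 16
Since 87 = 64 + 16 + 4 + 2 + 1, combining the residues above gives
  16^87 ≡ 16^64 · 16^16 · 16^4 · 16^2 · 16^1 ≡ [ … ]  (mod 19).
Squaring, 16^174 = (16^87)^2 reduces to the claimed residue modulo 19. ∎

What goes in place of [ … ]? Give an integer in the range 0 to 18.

7

16^64 · 16^16 · 16^4 · 16^2 · 16^1 ≡ 16 · 17 · 5 · 9 · 16 = 195840.
195840 mod 19 = 7, so 16^87 ≡ 7 (mod 19).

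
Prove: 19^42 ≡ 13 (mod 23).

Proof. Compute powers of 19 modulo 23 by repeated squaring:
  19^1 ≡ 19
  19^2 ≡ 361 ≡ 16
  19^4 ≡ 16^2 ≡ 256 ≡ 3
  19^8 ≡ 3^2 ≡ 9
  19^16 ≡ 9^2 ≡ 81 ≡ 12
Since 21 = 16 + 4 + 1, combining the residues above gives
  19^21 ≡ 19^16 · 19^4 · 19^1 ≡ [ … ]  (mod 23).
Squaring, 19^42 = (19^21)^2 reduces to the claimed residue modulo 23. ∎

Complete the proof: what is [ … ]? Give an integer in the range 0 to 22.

17

Multiply the listed residues: 12 · 3 · 19 = 36 → 684.
Reducing modulo 23: 684 = 29·23 + 17, so 19^21 ≡ 17.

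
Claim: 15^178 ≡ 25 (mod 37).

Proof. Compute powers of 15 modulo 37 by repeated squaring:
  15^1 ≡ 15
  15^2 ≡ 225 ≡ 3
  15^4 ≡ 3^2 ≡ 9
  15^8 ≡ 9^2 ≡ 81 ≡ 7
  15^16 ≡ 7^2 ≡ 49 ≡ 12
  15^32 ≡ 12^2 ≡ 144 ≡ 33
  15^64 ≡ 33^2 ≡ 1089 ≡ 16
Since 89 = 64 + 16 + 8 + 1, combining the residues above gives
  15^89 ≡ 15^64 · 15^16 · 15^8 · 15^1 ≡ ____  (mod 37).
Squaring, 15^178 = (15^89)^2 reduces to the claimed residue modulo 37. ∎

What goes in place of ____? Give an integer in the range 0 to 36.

Multiply the listed residues: 16 · 12 · 7 · 15 = 192 → 1344 → 20160.
Reducing modulo 37: 20160 = 544·37 + 32, so 15^89 ≡ 32.

32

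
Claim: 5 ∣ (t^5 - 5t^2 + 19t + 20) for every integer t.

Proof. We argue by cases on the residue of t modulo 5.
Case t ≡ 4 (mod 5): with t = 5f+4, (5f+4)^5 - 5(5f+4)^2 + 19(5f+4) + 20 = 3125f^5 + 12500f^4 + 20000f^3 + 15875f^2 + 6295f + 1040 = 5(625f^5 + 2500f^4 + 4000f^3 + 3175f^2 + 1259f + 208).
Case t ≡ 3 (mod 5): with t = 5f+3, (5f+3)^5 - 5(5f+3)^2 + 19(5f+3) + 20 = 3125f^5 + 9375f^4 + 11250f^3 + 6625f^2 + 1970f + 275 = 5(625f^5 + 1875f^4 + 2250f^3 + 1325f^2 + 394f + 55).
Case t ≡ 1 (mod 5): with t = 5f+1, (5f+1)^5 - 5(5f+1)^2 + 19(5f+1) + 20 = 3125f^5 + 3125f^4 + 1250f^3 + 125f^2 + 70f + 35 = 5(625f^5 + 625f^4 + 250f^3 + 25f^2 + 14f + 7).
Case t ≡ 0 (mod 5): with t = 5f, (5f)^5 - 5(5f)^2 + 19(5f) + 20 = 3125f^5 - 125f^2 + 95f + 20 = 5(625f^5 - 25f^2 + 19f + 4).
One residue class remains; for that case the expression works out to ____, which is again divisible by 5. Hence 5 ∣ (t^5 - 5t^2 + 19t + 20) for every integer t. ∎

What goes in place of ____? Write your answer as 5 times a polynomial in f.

5(625f^5 + 1250f^4 + 1000f^3 + 375f^2 + 79f + 14)

Only t ≡ 2 (mod 5) is unaccounted for. Put t = 5f+2:
(5f+2)^5 - 5(5f+2)^2 + 19(5f+2) + 20 expands to 3125f^5 + 6250f^4 + 5000f^3 + 1875f^2 + 395f + 70,
and factoring out 5 leaves 5(625f^5 + 1250f^4 + 1000f^3 + 375f^2 + 79f + 14).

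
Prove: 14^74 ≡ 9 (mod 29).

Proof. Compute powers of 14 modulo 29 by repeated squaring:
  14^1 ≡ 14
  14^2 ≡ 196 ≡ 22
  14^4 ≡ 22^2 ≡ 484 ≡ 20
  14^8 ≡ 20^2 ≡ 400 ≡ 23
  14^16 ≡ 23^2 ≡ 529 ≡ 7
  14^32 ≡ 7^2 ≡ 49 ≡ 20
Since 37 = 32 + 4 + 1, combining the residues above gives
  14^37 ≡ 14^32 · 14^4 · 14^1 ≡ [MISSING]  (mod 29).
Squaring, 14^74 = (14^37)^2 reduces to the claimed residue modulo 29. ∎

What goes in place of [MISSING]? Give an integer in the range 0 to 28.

3

Multiply the listed residues: 20 · 20 · 14 = 400 → 5600.
Reducing modulo 29: 5600 = 193·29 + 3, so 14^37 ≡ 3.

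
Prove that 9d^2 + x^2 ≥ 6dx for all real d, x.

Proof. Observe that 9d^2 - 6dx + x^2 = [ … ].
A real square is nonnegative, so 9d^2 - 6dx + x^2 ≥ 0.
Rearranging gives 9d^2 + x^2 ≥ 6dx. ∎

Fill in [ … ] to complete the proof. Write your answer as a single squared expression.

(3d - x)^2

9d^2 - 6dx + x^2 is a perfect-square trinomial: the outer terms are (3d)^2 and (x)^2, and the cross term is -2·3d·x.
So 9d^2 - 6dx + x^2 = (3d - x)^2 ≥ 0.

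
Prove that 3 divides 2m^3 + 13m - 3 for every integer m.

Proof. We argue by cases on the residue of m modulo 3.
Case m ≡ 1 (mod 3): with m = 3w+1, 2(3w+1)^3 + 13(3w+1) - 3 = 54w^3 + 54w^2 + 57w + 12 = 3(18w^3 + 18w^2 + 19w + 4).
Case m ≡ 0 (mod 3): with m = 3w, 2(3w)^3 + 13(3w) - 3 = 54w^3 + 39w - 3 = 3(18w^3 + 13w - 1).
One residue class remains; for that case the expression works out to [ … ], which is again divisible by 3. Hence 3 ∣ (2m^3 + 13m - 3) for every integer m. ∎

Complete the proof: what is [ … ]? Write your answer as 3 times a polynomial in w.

The residues treated are {1, 0}, so the missing case is m ≡ 2 (mod 3); write m = 3w+2.
Then 2(3w+2)^3 + 13(3w+2) - 3 = 54w^3 + 108w^2 + 111w + 39 = 3(18w^3 + 36w^2 + 37w + 13).

3(18w^3 + 36w^2 + 37w + 13)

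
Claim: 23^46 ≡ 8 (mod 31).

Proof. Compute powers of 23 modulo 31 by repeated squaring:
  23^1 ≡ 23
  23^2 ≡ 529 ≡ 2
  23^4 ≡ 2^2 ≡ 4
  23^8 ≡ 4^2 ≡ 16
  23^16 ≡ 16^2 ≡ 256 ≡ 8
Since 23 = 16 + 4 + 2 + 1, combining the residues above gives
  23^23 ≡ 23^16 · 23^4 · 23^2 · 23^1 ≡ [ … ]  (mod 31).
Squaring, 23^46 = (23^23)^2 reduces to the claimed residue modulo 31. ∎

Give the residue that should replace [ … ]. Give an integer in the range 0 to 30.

15

23^16 · 23^4 · 23^2 · 23^1 ≡ 8 · 4 · 2 · 23 = 1472.
1472 mod 31 = 15, so 23^23 ≡ 15 (mod 31).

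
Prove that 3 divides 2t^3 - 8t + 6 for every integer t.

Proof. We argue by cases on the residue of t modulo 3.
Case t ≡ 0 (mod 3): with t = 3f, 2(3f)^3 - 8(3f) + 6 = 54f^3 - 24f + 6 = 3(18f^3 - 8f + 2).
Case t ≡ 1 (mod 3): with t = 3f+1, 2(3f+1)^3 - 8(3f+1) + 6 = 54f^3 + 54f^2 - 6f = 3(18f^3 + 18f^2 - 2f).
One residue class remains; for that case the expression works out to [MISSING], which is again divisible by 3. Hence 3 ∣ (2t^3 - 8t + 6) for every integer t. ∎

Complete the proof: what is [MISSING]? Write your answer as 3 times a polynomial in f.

3(18f^3 + 36f^2 + 16f + 2)

The residues treated are {0, 1}, so the missing case is t ≡ 2 (mod 3); write t = 3f+2.
Then 2(3f+2)^3 - 8(3f+2) + 6 = 54f^3 + 108f^2 + 48f + 6 = 3(18f^3 + 36f^2 + 16f + 2).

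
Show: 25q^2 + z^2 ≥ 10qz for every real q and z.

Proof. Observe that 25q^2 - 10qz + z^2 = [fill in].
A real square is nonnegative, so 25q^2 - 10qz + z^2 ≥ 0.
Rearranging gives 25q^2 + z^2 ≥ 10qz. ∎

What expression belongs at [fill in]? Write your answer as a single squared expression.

The leading and trailing coefficients are 5^2 and 1^2, and 10 = 2·5·1, so the trinomial is (5q - z)^2.
Hence 25q^2 - 10qz + z^2 ≥ 0.

(5q - z)^2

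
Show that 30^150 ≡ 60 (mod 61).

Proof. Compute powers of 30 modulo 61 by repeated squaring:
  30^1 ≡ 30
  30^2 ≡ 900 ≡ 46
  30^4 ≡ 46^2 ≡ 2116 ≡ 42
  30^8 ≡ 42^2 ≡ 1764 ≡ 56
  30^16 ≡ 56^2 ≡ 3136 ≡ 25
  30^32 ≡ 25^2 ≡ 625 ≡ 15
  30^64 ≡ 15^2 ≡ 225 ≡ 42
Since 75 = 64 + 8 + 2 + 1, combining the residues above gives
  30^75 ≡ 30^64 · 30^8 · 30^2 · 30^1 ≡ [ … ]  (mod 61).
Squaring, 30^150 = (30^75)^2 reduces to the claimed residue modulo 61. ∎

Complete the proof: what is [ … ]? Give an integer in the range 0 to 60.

11

30^64 · 30^8 · 30^2 · 30^1 ≡ 42 · 56 · 46 · 30 = 3245760.
3245760 mod 61 = 11, so 30^75 ≡ 11 (mod 61).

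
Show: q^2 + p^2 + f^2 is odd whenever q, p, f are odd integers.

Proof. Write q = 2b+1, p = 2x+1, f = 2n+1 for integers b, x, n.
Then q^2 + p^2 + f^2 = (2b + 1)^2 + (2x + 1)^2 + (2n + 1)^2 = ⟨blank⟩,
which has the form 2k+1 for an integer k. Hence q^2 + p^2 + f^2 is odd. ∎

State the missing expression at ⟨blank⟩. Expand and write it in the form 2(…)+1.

(2b + 1)^2 + (2x + 1)^2 + (2n + 1)^2 = 4b^2 + 4b + 4n^2 + 4n + 4x^2 + 4x + 3
= 2(2b^2 + 2b + 2n^2 + 2n + 2x^2 + 2x + 1) + 1.
Since 2b^2 + 2b + 2n^2 + 2n + 2x^2 + 2x + 1 is an integer, the sum of squares is of the form 2k+1 for an integer k.

2(2b^2 + 2b + 2n^2 + 2n + 2x^2 + 2x + 1) + 1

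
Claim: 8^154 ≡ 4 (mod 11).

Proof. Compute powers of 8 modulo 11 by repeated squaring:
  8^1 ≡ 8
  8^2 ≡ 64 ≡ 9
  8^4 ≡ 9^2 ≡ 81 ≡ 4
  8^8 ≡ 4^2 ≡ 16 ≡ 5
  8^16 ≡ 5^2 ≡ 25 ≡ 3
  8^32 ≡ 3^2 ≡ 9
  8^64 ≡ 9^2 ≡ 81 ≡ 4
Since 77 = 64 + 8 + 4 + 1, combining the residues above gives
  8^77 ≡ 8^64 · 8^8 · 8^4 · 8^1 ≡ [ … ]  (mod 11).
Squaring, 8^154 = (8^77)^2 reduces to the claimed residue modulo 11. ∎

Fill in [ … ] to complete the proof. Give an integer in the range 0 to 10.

2

Multiply the listed residues: 4 · 5 · 4 · 8 = 20 → 80 → 640.
Reducing modulo 11: 640 = 58·11 + 2, so 8^77 ≡ 2.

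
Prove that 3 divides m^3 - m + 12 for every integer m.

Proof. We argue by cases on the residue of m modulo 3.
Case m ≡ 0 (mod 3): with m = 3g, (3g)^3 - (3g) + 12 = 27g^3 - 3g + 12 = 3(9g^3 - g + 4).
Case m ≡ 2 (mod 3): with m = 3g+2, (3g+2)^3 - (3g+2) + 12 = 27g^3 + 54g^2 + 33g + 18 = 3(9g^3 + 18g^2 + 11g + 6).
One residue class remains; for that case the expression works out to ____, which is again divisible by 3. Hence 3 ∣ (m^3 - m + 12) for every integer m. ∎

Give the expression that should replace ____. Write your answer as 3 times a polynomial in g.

The residues treated are {0, 2}, so the missing case is m ≡ 1 (mod 3); write m = 3g+1.
Then (3g+1)^3 - (3g+1) + 12 = 27g^3 + 27g^2 + 6g + 12 = 3(9g^3 + 9g^2 + 2g + 4).

3(9g^3 + 9g^2 + 2g + 4)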